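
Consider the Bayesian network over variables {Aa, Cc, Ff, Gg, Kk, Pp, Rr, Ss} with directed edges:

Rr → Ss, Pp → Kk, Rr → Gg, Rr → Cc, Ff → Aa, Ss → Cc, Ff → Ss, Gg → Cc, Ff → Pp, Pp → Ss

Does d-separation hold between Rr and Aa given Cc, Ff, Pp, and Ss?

Yes

Enumerating the 6 paths from Rr to Aa and testing each for blocking by {Cc, Ff, Pp, Ss}:
Path 1: Rr → Cc ← Ss ← Pp ← Ff → Aa
  Ss is a chain here and Ss is conditioned on, so the path is blocked at Ss.
Path 2: Rr → Cc ← Ss ← Ff → Aa
  Ss is a chain here and Ss is conditioned on, so the path is blocked at Ss.
Path 3: Rr → Ss ← Pp ← Ff → Aa
  Pp is a chain here and Pp is conditioned on, so the path is blocked at Pp.
Path 4: Rr → Ss ← Ff → Aa
  Ff is a fork here and Ff is conditioned on, so the path is blocked at Ff.
Path 5: Rr → Gg → Cc ← Ss ← Pp ← Ff → Aa
  Ss is a chain here and Ss is conditioned on, so the path is blocked at Ss.
Path 6: Rr → Gg → Cc ← Ss ← Ff → Aa
  Ss is a chain here and Ss is conditioned on, so the path is blocked at Ss.
Every path is blocked, so Rr and Aa are d-separated given {Cc, Ff, Pp, Ss}.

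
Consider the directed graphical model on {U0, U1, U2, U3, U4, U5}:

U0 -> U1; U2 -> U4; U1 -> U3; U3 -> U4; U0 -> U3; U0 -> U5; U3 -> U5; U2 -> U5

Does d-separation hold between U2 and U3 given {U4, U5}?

No

4 paths connect U2 and U3; each must be blocked for d-separation to hold:
Path 1: U2 → U4 ← U3
  U4 is a collider and U4 is conditioned on, which opens it — no node blocks this path, so it is active.
Path 2: U2 → U5 ← U3
  U5 is a collider and U5 is conditioned on, which opens it — no node blocks this path, so it is active.
Path 3: U2 → U5 ← U0 → U3
  U5 is a collider and U5 is conditioned on, which opens it; U0 is a fork and U0 is not conditioned on — no node blocks this path, so it is active.
Path 4: U2 → U5 ← U0 → U1 → U3
  U5 is a collider and U5 is conditioned on, which opens it; U0 is a fork and U0 is not conditioned on; U1 is a chain and U1 is not conditioned on — no node blocks this path, so it is active.
At least one path is unblocked, so d-separation fails.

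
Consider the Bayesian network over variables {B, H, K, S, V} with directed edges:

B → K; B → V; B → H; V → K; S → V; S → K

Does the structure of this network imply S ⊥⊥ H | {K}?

No

There are 4 undirected paths between S and H; checking each against the conditioning set {K}:
Path 1: S → K ← V ← B → H
  K is a collider and K is conditioned on, which opens it; V is a chain and V is not conditioned on; B is a fork and B is not conditioned on — no node blocks this path, so it is active.
Path 2: S → K ← B → H
  K is a collider and K is conditioned on, which opens it; B is a fork and B is not conditioned on — no node blocks this path, so it is active.
Path 3: S → V → K ← B → H
  V is a chain and V is not conditioned on; K is a collider and K is conditioned on, which opens it; B is a fork and B is not conditioned on — no node blocks this path, so it is active.
Path 4: S → V ← B → H
  V is a collider and its descendant K is conditioned on, which opens it; B is a fork and B is not conditioned on — no node blocks this path, so it is active.
At least one path is unblocked, so d-separation fails.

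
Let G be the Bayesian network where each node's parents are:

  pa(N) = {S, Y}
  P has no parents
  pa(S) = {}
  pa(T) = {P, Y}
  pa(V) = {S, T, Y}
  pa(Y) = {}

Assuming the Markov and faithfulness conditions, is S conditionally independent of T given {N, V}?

No

There are 4 undirected paths between S and T; checking each against the conditioning set {N, V}:
Path 1: S → N ← Y → T
  N is a collider and N is conditioned on, which opens it; Y is a fork and Y is not conditioned on — no node blocks this path, so it is active.
Path 2: S → N ← Y → V ← T
  N is a collider and N is conditioned on, which opens it; Y is a fork and Y is not conditioned on; V is a collider and V is conditioned on, which opens it — no node blocks this path, so it is active.
Path 3: S → V ← T
  V is a collider and V is conditioned on, which opens it — no node blocks this path, so it is active.
Path 4: S → V ← Y → T
  V is a collider and V is conditioned on, which opens it; Y is a fork and Y is not conditioned on — no node blocks this path, so it is active.
Because an active path exists, S and T are not d-separated.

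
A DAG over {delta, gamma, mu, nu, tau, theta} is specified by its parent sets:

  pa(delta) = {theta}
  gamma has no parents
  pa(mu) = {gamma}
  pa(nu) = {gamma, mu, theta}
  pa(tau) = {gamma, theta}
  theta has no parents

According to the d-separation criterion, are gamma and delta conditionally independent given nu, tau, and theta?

Yes — gamma and delta are d-separated given {nu, tau, theta}.

There are 3 undirected paths between gamma and delta; checking each against the conditioning set {nu, tau, theta}:
Path 1: gamma → mu → nu ← theta → delta
  theta is a fork here and theta is conditioned on, so the path is blocked at theta.
Path 2: gamma → nu ← theta → delta
  theta is a fork here and theta is conditioned on, so the path is blocked at theta.
Path 3: gamma → tau ← theta → delta
  theta is a fork here and theta is conditioned on, so the path is blocked at theta.
Since every path is blocked, d-separation holds.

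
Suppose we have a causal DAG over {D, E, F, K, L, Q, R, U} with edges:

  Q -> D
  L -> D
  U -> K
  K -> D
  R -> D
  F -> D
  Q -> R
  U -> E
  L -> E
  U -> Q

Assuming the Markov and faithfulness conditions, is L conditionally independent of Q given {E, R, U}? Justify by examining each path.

There are 6 undirected paths between L and Q; checking each against the conditioning set {E, R, U}:
Path 1: L → D ← K ← U → Q
  D is a collider here and neither D nor any of its descendants is conditioned on, so the collider stays closed — the path is blocked at D.
Path 2: L → D ← Q
  D is a collider here and neither D nor any of its descendants is conditioned on, so the collider stays closed — the path is blocked at D.
Path 3: L → D ← R ← Q
  D is a collider here and neither D nor any of its descendants is conditioned on, so the collider stays closed — the path is blocked at D.
Path 4: L → E ← U → K → D ← Q
  U is a fork here and U is conditioned on, so the path is blocked at U.
Path 5: L → E ← U → K → D ← R ← Q
  U is a fork here and U is conditioned on, so the path is blocked at U.
Path 6: L → E ← U → Q
  U is a fork here and U is conditioned on, so the path is blocked at U.
Since every path is blocked, d-separation holds.

Yes — L and Q are d-separated given {E, R, U}.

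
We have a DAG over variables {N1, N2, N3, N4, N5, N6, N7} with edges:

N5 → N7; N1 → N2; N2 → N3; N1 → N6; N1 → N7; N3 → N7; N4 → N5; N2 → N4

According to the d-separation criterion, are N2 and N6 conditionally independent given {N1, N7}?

Yes

There are 3 undirected paths between N2 and N6; checking each against the conditioning set {N1, N7}:
Path 1: N2 → N4 → N5 → N7 ← N1 → N6
  N1 is a fork here and N1 is conditioned on, so the path is blocked at N1.
Path 2: N2 → N3 → N7 ← N1 → N6
  N1 is a fork here and N1 is conditioned on, so the path is blocked at N1.
Path 3: N2 ← N1 → N6
  N1 is a fork here and N1 is conditioned on, so the path is blocked at N1.
Every path is blocked, so N2 and N6 are d-separated given {N1, N7}.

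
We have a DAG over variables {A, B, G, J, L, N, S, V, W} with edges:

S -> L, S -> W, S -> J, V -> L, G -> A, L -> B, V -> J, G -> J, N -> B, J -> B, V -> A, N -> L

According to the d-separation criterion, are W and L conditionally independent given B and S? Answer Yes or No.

Yes — W and L are d-separated given {B, S}.

We examine all 5 paths between W and L:
Path 1: W ← S → L
  S is a fork here and S is conditioned on, so the path is blocked at S.
Path 2: W ← S → J ← V → L
  S is a fork here and S is conditioned on, so the path is blocked at S.
Path 3: W ← S → J ← G → A ← V → L
  S is a fork here and S is conditioned on, so the path is blocked at S.
Path 4: W ← S → J → B ← L
  S is a fork here and S is conditioned on, so the path is blocked at S.
Path 5: W ← S → J → B ← N → L
  S is a fork here and S is conditioned on, so the path is blocked at S.
Every path is blocked, so W and L are d-separated given {B, S}.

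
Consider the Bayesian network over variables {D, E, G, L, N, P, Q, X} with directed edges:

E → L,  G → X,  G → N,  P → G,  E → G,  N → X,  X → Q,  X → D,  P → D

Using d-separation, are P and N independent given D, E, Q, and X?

We examine all 4 paths between P and N:
Path 1: P → G → N
  G is a chain and G is not conditioned on — no node blocks this path, so it is active.
Path 2: P → G → X ← N
  G is a chain and G is not conditioned on; X is a collider and X is conditioned on, which opens it — no node blocks this path, so it is active.
Path 3: P → D ← X ← G → N
  X is a chain here and X is conditioned on, so the path is blocked at X.
Path 4: P → D ← X ← N
  X is a chain here and X is conditioned on, so the path is blocked at X.
At least one path is unblocked, so d-separation fails.

No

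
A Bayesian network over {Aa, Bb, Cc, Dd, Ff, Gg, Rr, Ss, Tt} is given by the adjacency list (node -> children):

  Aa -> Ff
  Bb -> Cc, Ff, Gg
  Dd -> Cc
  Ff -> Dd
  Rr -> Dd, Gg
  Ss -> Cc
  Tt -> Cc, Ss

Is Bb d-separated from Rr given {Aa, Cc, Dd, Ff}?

3 paths connect Bb and Rr; each must be blocked for d-separation to hold:
  1. Bb → Gg ← Rr — Gg:collider[blocks] ⇒ blocked
  2. Bb → Cc ← Dd ← Rr — Cc:collider[open]; Dd:chain[blocks] ⇒ blocked
  3. Bb → Ff → Dd ← Rr — Ff:chain[blocks]; Dd:collider[open] ⇒ blocked
Every path is blocked, so Bb and Rr are d-separated given {Aa, Cc, Dd, Ff}.

Yes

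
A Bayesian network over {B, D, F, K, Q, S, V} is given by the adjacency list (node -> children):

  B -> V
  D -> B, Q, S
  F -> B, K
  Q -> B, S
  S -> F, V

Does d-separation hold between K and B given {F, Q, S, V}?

Yes

Enumerating the 6 paths from K to B and testing each for blocking by {F, Q, S, V}:
  1. K ← F → B — F:fork[blocks] ⇒ blocked
  2. K ← F ← S → V ← B — F:chain[blocks]; S:fork[blocks]; V:collider[open] ⇒ blocked
  3. K ← F ← S ← D → B — F:chain[blocks]; S:chain[blocks]; D:fork[open] ⇒ blocked
  4. K ← F ← S ← D → Q → B — F:chain[blocks]; S:chain[blocks]; D:fork[open]; Q:chain[blocks] ⇒ blocked
  5. K ← F ← S ← Q → B — F:chain[blocks]; S:chain[blocks]; Q:fork[blocks] ⇒ blocked
  6. K ← F ← S ← Q ← D → B — F:chain[blocks]; S:chain[blocks]; Q:chain[blocks]; D:fork[open] ⇒ blocked
Since every path is blocked, d-separation holds.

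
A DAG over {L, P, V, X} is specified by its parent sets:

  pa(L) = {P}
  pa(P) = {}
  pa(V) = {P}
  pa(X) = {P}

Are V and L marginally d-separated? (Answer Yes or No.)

There is one path between V and L:
Path 1: V ← P → L
  P is a fork and P is not conditioned on — no node blocks this path, so it is active.
At least one path is unblocked, so d-separation fails.

No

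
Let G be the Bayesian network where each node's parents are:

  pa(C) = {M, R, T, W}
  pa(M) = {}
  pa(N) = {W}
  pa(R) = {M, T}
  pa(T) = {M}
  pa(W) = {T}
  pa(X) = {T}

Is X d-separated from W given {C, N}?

We examine all 6 paths between X and W:
  1. X ← T ← M → R → C ← W — T:chain[open]; M:fork[open]; R:chain[open]; C:collider[open] ⇒ active
  2. X ← T ← M → C ← W — T:chain[open]; M:fork[open]; C:collider[open] ⇒ active
  3. X ← T → R ← M → C ← W — T:fork[open]; R:collider[open]; M:fork[open]; C:collider[open] ⇒ active
  4. X ← T → R → C ← W — T:fork[open]; R:chain[open]; C:collider[open] ⇒ active
  5. X ← T → C ← W — T:fork[open]; C:collider[open] ⇒ active
  6. X ← T → W — T:fork[open] ⇒ active
At least one path is unblocked, so d-separation fails.

No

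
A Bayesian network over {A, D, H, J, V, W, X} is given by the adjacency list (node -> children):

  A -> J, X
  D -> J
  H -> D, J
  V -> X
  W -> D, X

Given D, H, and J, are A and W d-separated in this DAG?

3 paths connect A and W; each must be blocked for d-separation to hold:
Path 1: A → J ← D ← W
  D is a chain here and D is conditioned on, so the path is blocked at D.
Path 2: A → J ← H → D ← W
  H is a fork here and H is conditioned on, so the path is blocked at H.
Path 3: A → X ← W
  X is a collider here and neither X nor any of its descendants is conditioned on, so the collider stays closed — the path is blocked at X.
Every path is blocked, so A and W are d-separated given {D, H, J}.

Yes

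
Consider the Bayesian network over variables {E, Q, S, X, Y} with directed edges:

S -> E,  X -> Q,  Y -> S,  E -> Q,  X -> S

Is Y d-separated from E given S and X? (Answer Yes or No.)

Enumerating the 2 paths from Y to E and testing each for blocking by {S, X}:
Path 1: Y → S → E
  S is a chain here and S is conditioned on, so the path is blocked at S.
Path 2: Y → S ← X → Q ← E
  X is a fork here and X is conditioned on, so the path is blocked at X.
All paths are blocked; Y ⊥ E | {S, X} holds.

Yes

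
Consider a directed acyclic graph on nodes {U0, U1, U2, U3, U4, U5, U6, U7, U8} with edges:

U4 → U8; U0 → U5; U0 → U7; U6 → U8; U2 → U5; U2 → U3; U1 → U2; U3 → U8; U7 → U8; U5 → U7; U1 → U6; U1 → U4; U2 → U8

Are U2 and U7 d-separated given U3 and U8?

No — U2 and U7 are not d-separated given {U3, U8}.

6 paths connect U2 and U7; each must be blocked for d-separation to hold:
  1. U2 ← U1 → U6 → U8 ← U7 — U1:fork[open]; U6:chain[open]; U8:collider[open] ⇒ active
  2. U2 ← U1 → U4 → U8 ← U7 — U1:fork[open]; U4:chain[open]; U8:collider[open] ⇒ active
  3. U2 → U5 → U7 — U5:chain[open] ⇒ active
  4. U2 → U5 ← U0 → U7 — U5:collider[open]; U0:fork[open] ⇒ active
  5. U2 → U8 ← U7 — U8:collider[open] ⇒ active
  6. U2 → U3 → U8 ← U7 — U3:chain[blocks]; U8:collider[open] ⇒ blocked
Because an active path exists, U2 and U7 are not d-separated.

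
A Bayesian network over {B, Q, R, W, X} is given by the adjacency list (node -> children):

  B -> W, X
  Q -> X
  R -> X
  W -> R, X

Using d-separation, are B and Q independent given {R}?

We examine all 3 paths between B and Q:
  1. B → X ← Q — X:collider[blocks] ⇒ blocked
  2. B → W → R → X ← Q — W:chain[open]; R:chain[blocks]; X:collider[blocks] ⇒ blocked
  3. B → W → X ← Q — W:chain[open]; X:collider[blocks] ⇒ blocked
Every path is blocked, so B and Q are d-separated given {R}.

Yes — B and Q are d-separated given {R}.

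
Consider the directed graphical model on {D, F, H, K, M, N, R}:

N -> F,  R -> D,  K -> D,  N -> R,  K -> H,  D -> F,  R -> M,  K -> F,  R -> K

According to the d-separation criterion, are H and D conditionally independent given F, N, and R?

We examine all 5 paths between H and D:
  1. H ← K → F ← N → R → D — K:fork[open]; F:collider[open]; N:fork[blocks]; R:chain[blocks] ⇒ blocked
  2. H ← K → F ← D — K:fork[open]; F:collider[open] ⇒ active
  3. H ← K ← R ← N → F ← D — K:chain[open]; R:chain[blocks]; N:fork[blocks]; F:collider[open] ⇒ blocked
  4. H ← K ← R → D — K:chain[open]; R:fork[blocks] ⇒ blocked
  5. H ← K → D — K:fork[open] ⇒ active
Since the path H ← K → F ← D is active, H and D are not d-separated given {F, N, R}.

No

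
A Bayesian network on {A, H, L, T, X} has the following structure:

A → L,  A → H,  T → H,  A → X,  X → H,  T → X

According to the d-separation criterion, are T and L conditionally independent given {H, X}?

Enumerating the 4 paths from T to L and testing each for blocking by {H, X}:
  1. T → X ← A → L — X:collider[open]; A:fork[open] ⇒ active
  2. T → X → H ← A → L — X:chain[blocks]; H:collider[open]; A:fork[open] ⇒ blocked
  3. T → H ← A → L — H:collider[open]; A:fork[open] ⇒ active
  4. T → H ← X ← A → L — H:collider[open]; X:chain[blocks]; A:fork[open] ⇒ blocked
At least one path is unblocked, so d-separation fails.

No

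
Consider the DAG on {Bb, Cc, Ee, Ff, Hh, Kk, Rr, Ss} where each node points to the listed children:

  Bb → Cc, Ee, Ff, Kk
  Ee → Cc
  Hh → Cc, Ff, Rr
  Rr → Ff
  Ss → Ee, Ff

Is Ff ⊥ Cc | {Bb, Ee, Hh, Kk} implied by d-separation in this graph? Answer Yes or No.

Yes — Ff and Cc are d-separated given {Bb, Ee, Hh, Kk}.

We examine all 6 paths between Ff and Cc:
  1. Ff ← Hh → Cc — Hh:fork[blocks] ⇒ blocked
  2. Ff ← Bb → Ee → Cc — Bb:fork[blocks]; Ee:chain[blocks] ⇒ blocked
  3. Ff ← Bb → Cc — Bb:fork[blocks] ⇒ blocked
  4. Ff ← Rr ← Hh → Cc — Rr:chain[open]; Hh:fork[blocks] ⇒ blocked
  5. Ff ← Ss → Ee ← Bb → Cc — Ss:fork[open]; Ee:collider[open]; Bb:fork[blocks] ⇒ blocked
  6. Ff ← Ss → Ee → Cc — Ss:fork[open]; Ee:chain[blocks] ⇒ blocked
All paths are blocked; Ff ⊥ Cc | {Bb, Ee, Hh, Kk} holds.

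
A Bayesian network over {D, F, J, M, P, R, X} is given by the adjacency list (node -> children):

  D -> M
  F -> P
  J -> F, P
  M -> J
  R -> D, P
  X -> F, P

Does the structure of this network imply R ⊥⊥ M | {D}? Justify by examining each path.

Enumerating the 4 paths from R to M and testing each for blocking by {D}:
Path 1: R → D → M
  D is a chain here and D is conditioned on, so the path is blocked at D.
Path 2: R → P ← X → F ← J ← M
  P is a collider here and neither P nor any of its descendants is conditioned on, so the collider stays closed — the path is blocked at P.
Path 3: R → P ← J ← M
  P is a collider here and neither P nor any of its descendants is conditioned on, so the collider stays closed — the path is blocked at P.
Path 4: R → P ← F ← J ← M
  P is a collider here and neither P nor any of its descendants is conditioned on, so the collider stays closed — the path is blocked at P.
All paths are blocked; R ⊥ M | {D} holds.

Yes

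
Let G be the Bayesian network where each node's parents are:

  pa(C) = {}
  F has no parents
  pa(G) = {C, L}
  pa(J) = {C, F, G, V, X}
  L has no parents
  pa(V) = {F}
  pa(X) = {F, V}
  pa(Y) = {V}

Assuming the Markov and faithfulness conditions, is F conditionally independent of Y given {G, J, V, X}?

Yes — F and Y are d-separated given {G, J, V, X}.

5 paths connect F and Y; each must be blocked for d-separation to hold:
Path 1: F → J ← V → Y
  V is a fork here and V is conditioned on, so the path is blocked at V.
Path 2: F → J ← X ← V → Y
  X is a chain here and X is conditioned on, so the path is blocked at X.
Path 3: F → V → Y
  V is a chain here and V is conditioned on, so the path is blocked at V.
Path 4: F → X → J ← V → Y
  X is a chain here and X is conditioned on, so the path is blocked at X.
Path 5: F → X ← V → Y
  V is a fork here and V is conditioned on, so the path is blocked at V.
Every path is blocked, so F and Y are d-separated given {G, J, V, X}.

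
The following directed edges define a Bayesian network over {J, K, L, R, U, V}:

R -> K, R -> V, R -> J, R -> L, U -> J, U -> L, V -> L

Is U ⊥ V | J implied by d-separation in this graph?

No

There are 4 undirected paths between U and V; checking each against the conditioning set {J}:
Path 1: U → J ← R → L ← V
  L is a collider here and neither L nor any of its descendants is conditioned on, so the collider stays closed — the path is blocked at L.
Path 2: U → J ← R → V
  J is a collider and J is conditioned on, which opens it; R is a fork and R is not conditioned on — no node blocks this path, so it is active.
Path 3: U → L ← R → V
  L is a collider here and neither L nor any of its descendants is conditioned on, so the collider stays closed — the path is blocked at L.
Path 4: U → L ← V
  L is a collider here and neither L nor any of its descendants is conditioned on, so the collider stays closed — the path is blocked at L.
Because an active path exists, U and V are not d-separated.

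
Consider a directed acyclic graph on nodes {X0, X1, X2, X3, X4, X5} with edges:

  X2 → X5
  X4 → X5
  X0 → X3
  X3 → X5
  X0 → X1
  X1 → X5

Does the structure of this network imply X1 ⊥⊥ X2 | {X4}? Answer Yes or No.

Yes

Enumerating the 2 paths from X1 to X2 and testing each for blocking by {X4}:
Path 1: X1 ← X0 → X3 → X5 ← X2
  X5 is a collider here and neither X5 nor any of its descendants is conditioned on, so the collider stays closed — the path is blocked at X5.
Path 2: X1 → X5 ← X2
  X5 is a collider here and neither X5 nor any of its descendants is conditioned on, so the collider stays closed — the path is blocked at X5.
All paths are blocked; X1 ⊥ X2 | {X4} holds.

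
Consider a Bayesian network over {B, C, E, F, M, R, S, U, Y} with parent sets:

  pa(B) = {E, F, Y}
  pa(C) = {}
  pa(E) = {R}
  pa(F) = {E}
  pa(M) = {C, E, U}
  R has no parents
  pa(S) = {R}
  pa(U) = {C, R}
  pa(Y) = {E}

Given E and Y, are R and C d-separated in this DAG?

There are 4 undirected paths between R and C; checking each against the conditioning set {E, Y}:
Path 1: R → E → M ← U ← C
  E is a chain here and E is conditioned on, so the path is blocked at E.
Path 2: R → E → M ← C
  E is a chain here and E is conditioned on, so the path is blocked at E.
Path 3: R → U ← C
  U is a collider here and neither U nor any of its descendants is conditioned on, so the collider stays closed — the path is blocked at U.
Path 4: R → U → M ← C
  M is a collider here and neither M nor any of its descendants is conditioned on, so the collider stays closed — the path is blocked at M.
Every path is blocked, so R and C are d-separated given {E, Y}.

Yes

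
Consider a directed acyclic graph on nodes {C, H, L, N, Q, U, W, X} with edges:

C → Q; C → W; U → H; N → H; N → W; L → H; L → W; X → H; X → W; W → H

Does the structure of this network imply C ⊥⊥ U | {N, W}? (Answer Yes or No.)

Yes

We examine all 4 paths between C and U:
Path 1: C → W ← L → H ← U
  H is a collider here and neither H nor any of its descendants is conditioned on, so the collider stays closed — the path is blocked at H.
Path 2: C → W → H ← U
  W is a chain here and W is conditioned on, so the path is blocked at W.
Path 3: C → W ← N → H ← U
  N is a fork here and N is conditioned on, so the path is blocked at N.
Path 4: C → W ← X → H ← U
  H is a collider here and neither H nor any of its descendants is conditioned on, so the collider stays closed — the path is blocked at H.
Every path is blocked, so C and U are d-separated given {N, W}.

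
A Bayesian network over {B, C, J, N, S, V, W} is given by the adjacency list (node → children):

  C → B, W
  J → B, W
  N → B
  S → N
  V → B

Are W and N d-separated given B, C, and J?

Yes

2 paths connect W and N; each must be blocked for d-separation to hold:
  1. W ← C → B ← N — C:fork[blocks]; B:collider[open] ⇒ blocked
  2. W ← J → B ← N — J:fork[blocks]; B:collider[open] ⇒ blocked
Since every path is blocked, d-separation holds.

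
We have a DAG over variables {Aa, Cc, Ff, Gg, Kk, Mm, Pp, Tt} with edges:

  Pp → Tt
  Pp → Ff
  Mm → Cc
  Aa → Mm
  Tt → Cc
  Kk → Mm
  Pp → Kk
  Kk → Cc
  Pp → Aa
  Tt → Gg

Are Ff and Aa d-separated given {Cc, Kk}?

No

We examine all 5 paths between Ff and Aa:
  1. Ff ← Pp → Kk → Cc ← Mm ← Aa — Pp:fork[open]; Kk:chain[blocks]; Cc:collider[open]; Mm:chain[open] ⇒ blocked
  2. Ff ← Pp → Kk → Mm ← Aa — Pp:fork[open]; Kk:chain[blocks]; Mm:collider[open] ⇒ blocked
  3. Ff ← Pp → Aa — Pp:fork[open] ⇒ active
  4. Ff ← Pp → Tt → Cc ← Kk → Mm ← Aa — Pp:fork[open]; Tt:chain[open]; Cc:collider[open]; Kk:fork[blocks]; Mm:collider[open] ⇒ blocked
  5. Ff ← Pp → Tt → Cc ← Mm ← Aa — Pp:fork[open]; Tt:chain[open]; Cc:collider[open]; Mm:chain[open] ⇒ active
Since the path Ff ← Pp → Aa is active, Ff and Aa are not d-separated given {Cc, Kk}.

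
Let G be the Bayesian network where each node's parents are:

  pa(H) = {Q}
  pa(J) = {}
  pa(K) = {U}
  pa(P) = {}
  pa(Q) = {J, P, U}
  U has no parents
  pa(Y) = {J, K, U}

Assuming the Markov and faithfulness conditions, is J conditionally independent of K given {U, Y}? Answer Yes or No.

No — J and K are not d-separated given {U, Y}.

Enumerating the 4 paths from J to K and testing each for blocking by {U, Y}:
Path 1: J → Y ← K
  Y is a collider and Y is conditioned on, which opens it — no node blocks this path, so it is active.
Path 2: J → Y ← U → K
  U is a fork here and U is conditioned on, so the path is blocked at U.
Path 3: J → Q ← U → Y ← K
  Q is a collider here and neither Q nor any of its descendants is conditioned on, so the collider stays closed — the path is blocked at Q.
Path 4: J → Q ← U → K
  Q is a collider here and neither Q nor any of its descendants is conditioned on, so the collider stays closed — the path is blocked at Q.
Because an active path exists, J and K are not d-separated.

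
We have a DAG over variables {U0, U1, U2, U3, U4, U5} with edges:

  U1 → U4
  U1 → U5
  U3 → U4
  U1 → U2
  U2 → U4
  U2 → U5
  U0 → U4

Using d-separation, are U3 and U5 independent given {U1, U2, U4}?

Enumerating the 4 paths from U3 to U5 and testing each for blocking by {U1, U2, U4}:
Path 1: U3 → U4 ← U1 → U2 → U5
  U1 is a fork here and U1 is conditioned on, so the path is blocked at U1.
Path 2: U3 → U4 ← U1 → U5
  U1 is a fork here and U1 is conditioned on, so the path is blocked at U1.
Path 3: U3 → U4 ← U2 ← U1 → U5
  U2 is a chain here and U2 is conditioned on, so the path is blocked at U2.
Path 4: U3 → U4 ← U2 → U5
  U2 is a fork here and U2 is conditioned on, so the path is blocked at U2.
Since every path is blocked, d-separation holds.

Yes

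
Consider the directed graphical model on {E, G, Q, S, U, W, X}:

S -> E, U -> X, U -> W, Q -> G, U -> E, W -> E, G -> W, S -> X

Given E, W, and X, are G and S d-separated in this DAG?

No

We examine all 4 paths between G and S:
Path 1: G → W ← U → X ← S
  W is a collider and W is conditioned on, which opens it; U is a fork and U is not conditioned on; X is a collider and X is conditioned on, which opens it — no node blocks this path, so it is active.
Path 2: G → W ← U → E ← S
  W is a collider and W is conditioned on, which opens it; U is a fork and U is not conditioned on; E is a collider and E is conditioned on, which opens it — no node blocks this path, so it is active.
Path 3: G → W → E ← S
  W is a chain here and W is conditioned on, so the path is blocked at W.
Path 4: G → W → E ← U → X ← S
  W is a chain here and W is conditioned on, so the path is blocked at W.
At least one path is unblocked, so d-separation fails.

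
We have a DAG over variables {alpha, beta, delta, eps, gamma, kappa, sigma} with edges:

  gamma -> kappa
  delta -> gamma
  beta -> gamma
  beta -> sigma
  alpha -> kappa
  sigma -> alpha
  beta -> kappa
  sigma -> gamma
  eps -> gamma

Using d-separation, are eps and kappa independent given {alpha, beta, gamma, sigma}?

5 paths connect eps and kappa; each must be blocked for d-separation to hold:
  1. eps → gamma ← beta → sigma → alpha → kappa — gamma:collider[open]; beta:fork[blocks]; sigma:chain[blocks]; alpha:chain[blocks] ⇒ blocked
  2. eps → gamma ← beta → kappa — gamma:collider[open]; beta:fork[blocks] ⇒ blocked
  3. eps → gamma ← sigma ← beta → kappa — gamma:collider[open]; sigma:chain[blocks]; beta:fork[blocks] ⇒ blocked
  4. eps → gamma ← sigma → alpha → kappa — gamma:collider[open]; sigma:fork[blocks]; alpha:chain[blocks] ⇒ blocked
  5. eps → gamma → kappa — gamma:chain[blocks] ⇒ blocked
Every path is blocked, so eps and kappa are d-separated given {alpha, beta, gamma, sigma}.

Yes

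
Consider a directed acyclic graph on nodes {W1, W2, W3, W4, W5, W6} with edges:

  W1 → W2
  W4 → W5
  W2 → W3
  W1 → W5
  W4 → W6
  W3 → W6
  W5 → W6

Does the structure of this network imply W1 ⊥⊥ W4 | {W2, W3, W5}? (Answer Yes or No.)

4 paths connect W1 and W4; each must be blocked for d-separation to hold:
Path 1: W1 → W5 ← W4
  W5 is a collider and W5 is conditioned on, which opens it — no node blocks this path, so it is active.
Path 2: W1 → W5 → W6 ← W4
  W5 is a chain here and W5 is conditioned on, so the path is blocked at W5.
Path 3: W1 → W2 → W3 → W6 ← W4
  W2 is a chain here and W2 is conditioned on, so the path is blocked at W2.
Path 4: W1 → W2 → W3 → W6 ← W5 ← W4
  W2 is a chain here and W2 is conditioned on, so the path is blocked at W2.
Since the path W1 → W5 ← W4 is active, W1 and W4 are not d-separated given {W2, W3, W5}.

No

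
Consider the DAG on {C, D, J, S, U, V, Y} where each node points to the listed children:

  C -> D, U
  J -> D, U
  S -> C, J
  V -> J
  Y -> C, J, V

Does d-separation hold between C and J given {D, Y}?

No — C and J are not d-separated given {D, Y}.

Enumerating the 5 paths from C to J and testing each for blocking by {D, Y}:
Path 1: C ← Y → J
  Y is a fork here and Y is conditioned on, so the path is blocked at Y.
Path 2: C ← Y → V → J
  Y is a fork here and Y is conditioned on, so the path is blocked at Y.
Path 3: C ← S → J
  S is a fork and S is not conditioned on — no node blocks this path, so it is active.
Path 4: C → D ← J
  D is a collider and D is conditioned on, which opens it — no node blocks this path, so it is active.
Path 5: C → U ← J
  U is a collider here and neither U nor any of its descendants is conditioned on, so the collider stays closed — the path is blocked at U.
At least one path is unblocked, so d-separation fails.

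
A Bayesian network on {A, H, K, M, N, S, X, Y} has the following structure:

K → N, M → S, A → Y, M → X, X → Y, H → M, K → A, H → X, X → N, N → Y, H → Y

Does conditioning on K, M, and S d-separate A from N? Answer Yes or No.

Yes

5 paths connect A and N; each must be blocked for d-separation to hold:
Path 1: A ← K → N
  K is a fork here and K is conditioned on, so the path is blocked at K.
Path 2: A → Y ← X → N
  Y is a collider here and neither Y nor any of its descendants is conditioned on, so the collider stays closed — the path is blocked at Y.
Path 3: A → Y ← N
  Y is a collider here and neither Y nor any of its descendants is conditioned on, so the collider stays closed — the path is blocked at Y.
Path 4: A → Y ← H → M → X → N
  Y is a collider here and neither Y nor any of its descendants is conditioned on, so the collider stays closed — the path is blocked at Y.
Path 5: A → Y ← H → X → N
  Y is a collider here and neither Y nor any of its descendants is conditioned on, so the collider stays closed — the path is blocked at Y.
Every path is blocked, so A and N are d-separated given {K, M, S}.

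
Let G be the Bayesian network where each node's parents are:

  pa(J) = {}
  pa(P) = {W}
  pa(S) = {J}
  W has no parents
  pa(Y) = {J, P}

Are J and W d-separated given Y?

The only undirected path from J to W is:
Path 1: J → Y ← P ← W
  Y is a collider and Y is conditioned on, which opens it; P is a chain and P is not conditioned on — no node blocks this path, so it is active.
Because an active path exists, J and W are not d-separated.

No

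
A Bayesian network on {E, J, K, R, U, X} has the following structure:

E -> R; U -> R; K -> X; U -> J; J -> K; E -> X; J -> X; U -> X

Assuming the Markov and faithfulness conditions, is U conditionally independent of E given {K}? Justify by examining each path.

4 paths connect U and E; each must be blocked for d-separation to hold:
Path 1: U → X ← E
  X is a collider here and neither X nor any of its descendants is conditioned on, so the collider stays closed — the path is blocked at X.
Path 2: U → R ← E
  R is a collider here and neither R nor any of its descendants is conditioned on, so the collider stays closed — the path is blocked at R.
Path 3: U → J → X ← E
  X is a collider here and neither X nor any of its descendants is conditioned on, so the collider stays closed — the path is blocked at X.
Path 4: U → J → K → X ← E
  K is a chain here and K is conditioned on, so the path is blocked at K.
Every path is blocked, so U and E are d-separated given {K}.

Yes — U and E are d-separated given {K}.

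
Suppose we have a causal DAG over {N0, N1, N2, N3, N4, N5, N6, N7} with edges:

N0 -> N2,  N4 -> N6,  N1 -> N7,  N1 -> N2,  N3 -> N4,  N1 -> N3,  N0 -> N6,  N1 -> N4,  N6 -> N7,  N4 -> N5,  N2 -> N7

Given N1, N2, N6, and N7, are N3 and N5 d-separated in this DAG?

We examine all 6 paths between N3 and N5:
Path 1: N3 ← N1 → N7 ← N6 ← N4 → N5
  N1 is a fork here and N1 is conditioned on, so the path is blocked at N1.
Path 2: N3 ← N1 → N7 ← N2 ← N0 → N6 ← N4 → N5
  N1 is a fork here and N1 is conditioned on, so the path is blocked at N1.
Path 3: N3 ← N1 → N4 → N5
  N1 is a fork here and N1 is conditioned on, so the path is blocked at N1.
Path 4: N3 ← N1 → N2 ← N0 → N6 ← N4 → N5
  N1 is a fork here and N1 is conditioned on, so the path is blocked at N1.
Path 5: N3 ← N1 → N2 → N7 ← N6 ← N4 → N5
  N1 is a fork here and N1 is conditioned on, so the path is blocked at N1.
Path 6: N3 → N4 → N5
  N4 is a chain and N4 is not conditioned on — no node blocks this path, so it is active.
Because an active path exists, N3 and N5 are not d-separated.

No — N3 and N5 are not d-separated given {N1, N2, N6, N7}.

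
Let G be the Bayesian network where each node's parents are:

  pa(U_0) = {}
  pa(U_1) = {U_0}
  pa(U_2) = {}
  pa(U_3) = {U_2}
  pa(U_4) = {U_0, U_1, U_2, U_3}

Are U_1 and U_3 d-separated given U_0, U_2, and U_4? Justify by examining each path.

No

We examine all 4 paths between U_1 and U_3:
  1. U_1 ← U_0 → U_4 ← U_2 → U_3 — U_0:fork[blocks]; U_4:collider[open]; U_2:fork[blocks] ⇒ blocked
  2. U_1 ← U_0 → U_4 ← U_3 — U_0:fork[blocks]; U_4:collider[open] ⇒ blocked
  3. U_1 → U_4 ← U_2 → U_3 — U_4:collider[open]; U_2:fork[blocks] ⇒ blocked
  4. U_1 → U_4 ← U_3 — U_4:collider[open] ⇒ active
At least one path is unblocked, so d-separation fails.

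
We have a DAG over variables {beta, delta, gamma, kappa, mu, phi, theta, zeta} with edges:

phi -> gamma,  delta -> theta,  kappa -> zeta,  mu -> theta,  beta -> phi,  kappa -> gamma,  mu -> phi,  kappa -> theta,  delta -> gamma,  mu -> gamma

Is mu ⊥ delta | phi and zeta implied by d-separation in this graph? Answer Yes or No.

Yes

6 paths connect mu and delta; each must be blocked for d-separation to hold:
  1. mu → gamma ← kappa → theta ← delta — gamma:collider[blocks]; kappa:fork[open]; theta:collider[blocks] ⇒ blocked
  2. mu → gamma ← delta — gamma:collider[blocks] ⇒ blocked
  3. mu → phi → gamma ← kappa → theta ← delta — phi:chain[blocks]; gamma:collider[blocks]; kappa:fork[open]; theta:collider[blocks] ⇒ blocked
  4. mu → phi → gamma ← delta — phi:chain[blocks]; gamma:collider[blocks] ⇒ blocked
  5. mu → theta ← kappa → gamma ← delta — theta:collider[blocks]; kappa:fork[open]; gamma:collider[blocks] ⇒ blocked
  6. mu → theta ← delta — theta:collider[blocks] ⇒ blocked
Since every path is blocked, d-separation holds.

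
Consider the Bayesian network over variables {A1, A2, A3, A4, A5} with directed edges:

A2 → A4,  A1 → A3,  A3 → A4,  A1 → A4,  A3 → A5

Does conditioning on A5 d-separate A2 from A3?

Yes

2 paths connect A2 and A3; each must be blocked for d-separation to hold:
Path 1: A2 → A4 ← A3
  A4 is a collider here and neither A4 nor any of its descendants is conditioned on, so the collider stays closed — the path is blocked at A4.
Path 2: A2 → A4 ← A1 → A3
  A4 is a collider here and neither A4 nor any of its descendants is conditioned on, so the collider stays closed — the path is blocked at A4.
Since every path is blocked, d-separation holds.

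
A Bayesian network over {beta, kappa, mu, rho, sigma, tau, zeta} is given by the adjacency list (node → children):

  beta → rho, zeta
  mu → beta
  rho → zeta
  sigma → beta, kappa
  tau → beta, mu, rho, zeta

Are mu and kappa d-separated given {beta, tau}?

No

There are 6 undirected paths between mu and kappa; checking each against the conditioning set {beta, tau}:
Path 1: mu ← tau → zeta ← beta ← sigma → kappa
  tau is a fork here and tau is conditioned on, so the path is blocked at tau.
Path 2: mu ← tau → zeta ← rho ← beta ← sigma → kappa
  tau is a fork here and tau is conditioned on, so the path is blocked at tau.
Path 3: mu ← tau → beta ← sigma → kappa
  tau is a fork here and tau is conditioned on, so the path is blocked at tau.
Path 4: mu ← tau → rho → zeta ← beta ← sigma → kappa
  tau is a fork here and tau is conditioned on, so the path is blocked at tau.
Path 5: mu ← tau → rho ← beta ← sigma → kappa
  tau is a fork here and tau is conditioned on, so the path is blocked at tau.
Path 6: mu → beta ← sigma → kappa
  beta is a collider and beta is conditioned on, which opens it; sigma is a fork and sigma is not conditioned on — no node blocks this path, so it is active.
Since the path mu → beta ← sigma → kappa is active, mu and kappa are not d-separated given {beta, tau}.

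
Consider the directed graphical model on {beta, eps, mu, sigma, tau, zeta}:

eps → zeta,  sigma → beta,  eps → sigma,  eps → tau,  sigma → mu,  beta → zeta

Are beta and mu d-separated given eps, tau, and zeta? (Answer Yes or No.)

No

There are 2 undirected paths between beta and mu; checking each against the conditioning set {eps, tau, zeta}:
Path 1: beta → zeta ← eps → sigma → mu
  eps is a fork here and eps is conditioned on, so the path is blocked at eps.
Path 2: beta ← sigma → mu
  sigma is a fork and sigma is not conditioned on — no node blocks this path, so it is active.
Since the path beta ← sigma → mu is active, beta and mu are not d-separated given {eps, tau, zeta}.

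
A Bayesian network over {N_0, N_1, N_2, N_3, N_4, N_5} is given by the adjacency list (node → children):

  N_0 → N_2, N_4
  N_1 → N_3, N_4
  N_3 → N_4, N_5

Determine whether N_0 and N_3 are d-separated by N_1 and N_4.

No

Enumerating the 2 paths from N_0 to N_3 and testing each for blocking by {N_1, N_4}:
Path 1: N_0 → N_4 ← N_3
  N_4 is a collider and N_4 is conditioned on, which opens it — no node blocks this path, so it is active.
Path 2: N_0 → N_4 ← N_1 → N_3
  N_1 is a fork here and N_1 is conditioned on, so the path is blocked at N_1.
Since the path N_0 → N_4 ← N_3 is active, N_0 and N_3 are not d-separated given {N_1, N_4}.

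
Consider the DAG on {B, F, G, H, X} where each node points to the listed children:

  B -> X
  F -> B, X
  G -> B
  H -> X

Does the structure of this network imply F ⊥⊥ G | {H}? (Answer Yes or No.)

Yes — F and G are d-separated given {H}.

We examine all 2 paths between F and G:
  1. F → X ← B ← G — X:collider[blocks]; B:chain[open] ⇒ blocked
  2. F → B ← G — B:collider[blocks] ⇒ blocked
All paths are blocked; F ⊥ G | {H} holds.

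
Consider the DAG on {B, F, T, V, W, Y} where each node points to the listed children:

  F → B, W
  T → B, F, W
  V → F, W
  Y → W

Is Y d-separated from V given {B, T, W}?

No — Y and V are not d-separated given {B, T, W}.

Enumerating the 4 paths from Y to V and testing each for blocking by {B, T, W}:
  1. Y → W ← F ← V — W:collider[open]; F:chain[open] ⇒ active
  2. Y → W ← T → F ← V — W:collider[open]; T:fork[blocks]; F:collider[open] ⇒ blocked
  3. Y → W ← T → B ← F ← V — W:collider[open]; T:fork[blocks]; B:collider[open]; F:chain[open] ⇒ blocked
  4. Y → W ← V — W:collider[open] ⇒ active
Since the path Y → W ← F ← V is active, Y and V are not d-separated given {B, T, W}.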